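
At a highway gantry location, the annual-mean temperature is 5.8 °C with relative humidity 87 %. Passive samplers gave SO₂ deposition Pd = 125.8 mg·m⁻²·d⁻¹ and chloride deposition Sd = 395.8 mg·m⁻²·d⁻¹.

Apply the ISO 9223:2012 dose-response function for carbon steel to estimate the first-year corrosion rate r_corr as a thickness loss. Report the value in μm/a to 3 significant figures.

r_corr = 159 μm/a

carbon steel: T≤10 °C ⇒ hinge +0.150·(5.8−10) = -0.6300
  SO₂ term: 1.77·125.8^0.52·exp(0.02·87-0.6300) = 66.36
  Sd branch = 0.102·Sd^0.62·e^(0.033·RH+0.04·T) = 92.61 μm/a
  sum: 66.36 + 92.61 → r_corr = 159 μm/a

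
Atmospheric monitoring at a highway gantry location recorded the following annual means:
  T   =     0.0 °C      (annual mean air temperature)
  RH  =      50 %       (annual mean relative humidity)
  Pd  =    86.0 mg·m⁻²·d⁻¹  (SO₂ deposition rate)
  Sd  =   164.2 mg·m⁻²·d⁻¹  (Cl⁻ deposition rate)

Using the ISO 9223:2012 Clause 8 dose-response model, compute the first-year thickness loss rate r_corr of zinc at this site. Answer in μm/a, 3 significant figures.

r_corr = 1.10 μm/a

zinc: T≤10 °C ⇒ hinge +0.038·(0.0−10) = -0.3800
  SO₂ term: 0.0129·86.0^0.44·exp(0.046·50-0.3800) = 0.6246
  Cl⁻ term: 0.0175·164.2^0.57·exp(0.008·50+0.085·0.0) = 0.4781
  sum: 0.6246 + 0.4781 → r_corr = 1.103 μm/a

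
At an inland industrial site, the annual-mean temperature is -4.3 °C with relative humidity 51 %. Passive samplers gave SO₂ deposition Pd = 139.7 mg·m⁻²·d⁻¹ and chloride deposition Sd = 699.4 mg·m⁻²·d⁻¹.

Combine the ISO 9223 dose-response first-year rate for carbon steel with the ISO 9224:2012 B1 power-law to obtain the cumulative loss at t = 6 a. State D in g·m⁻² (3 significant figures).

D(6) = 688 g·m⁻²

carbon steel: f(T) = +0.150·(T−10) [T≤10 °C] = -2.1450
  SO₂ term: 1.77·139.7^0.52·exp(0.02·51-2.1450) = 7.497
  Sd branch = 0.102·Sd^0.62·e^(0.033·RH+0.04·T) = 26.83 μm/a
  r_corr = 7.497 + 26.83 = 34.32 μm/a
Power-law: D(6) = r_corr · 6^0.523
  D(6) = 34.32 × 6^0.523 = 34.32 × 2.553 = 87.61 μm
  Mass loss = 87.61 μm × 7.85 g/cm³ = 687.7 g·m⁻²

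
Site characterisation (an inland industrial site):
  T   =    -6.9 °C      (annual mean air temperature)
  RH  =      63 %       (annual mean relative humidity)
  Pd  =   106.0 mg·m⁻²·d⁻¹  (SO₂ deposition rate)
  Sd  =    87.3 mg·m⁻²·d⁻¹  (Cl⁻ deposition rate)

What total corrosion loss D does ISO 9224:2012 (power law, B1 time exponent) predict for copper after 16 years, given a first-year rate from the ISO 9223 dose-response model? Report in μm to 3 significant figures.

D(16) = 2.05 μm

copper: temperature factor f = +0.126·(-16.9) = -2.1294
  SO₂ term: 0.0053·106.0^0.26·exp(0.059·63-2.1294) = 0.08716
  Sd branch = 0.01025·Sd^0.27·e^(0.036·RH+0.049·T) = 0.236 μm/a
  sum: 0.08716 + 0.236 → r_corr = 0.3232 μm/a
Long-term exponent b (ISO 9224 Table 2, B1) = 0.667
  D(16) = 0.3232 × 16^0.667 = 0.3232 × 6.355 = 2.054 μm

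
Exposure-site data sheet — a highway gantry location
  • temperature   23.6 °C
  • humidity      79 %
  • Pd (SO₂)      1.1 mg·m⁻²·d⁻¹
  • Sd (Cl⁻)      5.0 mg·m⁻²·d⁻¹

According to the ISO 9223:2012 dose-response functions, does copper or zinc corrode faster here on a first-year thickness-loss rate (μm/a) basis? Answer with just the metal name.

copper: f(T) = -0.080·(T−10) [T>10 °C] = -1.0880
  Pd branch = 0.0053·Pd^0.26·e^(0.059·RH+f) = 0.1935 μm/a
  Cl⁻ term: 0.01025·5.0^0.27·exp(0.036·79+0.049·23.6) = 0.8646
  sum: 0.1935 + 0.8646 → r_corr = 1.058 μm/a
zinc: T>10 °C ⇒ hinge -0.071·(23.6−10) = -0.9656
  SO₂ term: 0.0129·1.1^0.44·exp(0.046·79-0.9656) = 0.1939
  Cl⁻ term: 0.0175·5.0^0.57·exp(0.008·79+0.085·23.6) = 0.6125
  sum: 0.1939 + 0.6125 → r_corr = 0.8065 μm/a
Ordering by μm/a: copper (1.06) > zinc (0.806)

copper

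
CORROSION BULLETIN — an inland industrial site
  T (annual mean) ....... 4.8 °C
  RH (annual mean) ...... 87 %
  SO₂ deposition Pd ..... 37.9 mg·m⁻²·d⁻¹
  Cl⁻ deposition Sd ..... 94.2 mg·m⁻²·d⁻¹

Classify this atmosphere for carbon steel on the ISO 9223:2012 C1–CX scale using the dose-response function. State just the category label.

carbon steel: T≤10 °C ⇒ hinge +0.150·(4.8−10) = -0.7800
  SO₂ term: 1.77·37.9^0.52·exp(0.02·87-0.7800) = 30.6
  Cl⁻ term: 0.102·94.2^0.62·exp(0.033·87+0.04·4.8) = 36.54
  r_corr = 30.6 + 36.54 = 67.14 μm/a
ISO 9223 Table 2 (carbon steel): 50 < 67.1 ≤ 80 μm/a ⇒ C4

C4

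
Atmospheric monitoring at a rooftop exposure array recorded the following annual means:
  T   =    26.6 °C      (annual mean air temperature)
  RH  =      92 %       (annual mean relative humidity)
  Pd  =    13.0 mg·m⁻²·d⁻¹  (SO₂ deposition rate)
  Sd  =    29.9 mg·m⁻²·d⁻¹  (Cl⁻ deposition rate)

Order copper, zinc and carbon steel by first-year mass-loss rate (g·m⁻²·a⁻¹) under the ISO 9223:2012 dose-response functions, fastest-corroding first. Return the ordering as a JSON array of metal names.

copper: temperature factor f = -0.080·(16.6) = -1.3280
  Pd branch = 0.0053·Pd^0.26·e^(0.059·RH+f) = 0.623 μm/a
  Cl⁻ term: 0.01025·29.9^0.27·exp(0.036·92+0.049·26.6) = 2.592
  sum: 0.623 + 2.592 → r_corr = 3.215 μm/a
  mass loss = 3.215 μm/a × 8.96 g/cm³ = 28.8 g·m⁻²·a⁻¹
zinc: T>10 °C ⇒ hinge -0.071·(26.6−10) = -1.1786
  SO₂ term: 0.0129·13.0^0.44·exp(0.046·92-1.1786) = 0.8449
  Cl⁻ term: 0.0175·29.9^0.57·exp(0.008·92+0.085·26.6) = 2.431
  sum: 0.8449 + 2.431 → r_corr = 3.276 μm/a
  mass loss = 3.276 μm/a × 7.14 g/cm³ = 23.39 g·m⁻²·a⁻¹
carbon steel: T>10 °C ⇒ hinge -0.054·(26.6−10) = -0.8964
  SO₂ term: 1.77·13.0^0.52·exp(0.02·92-0.8964) = 17.26
  Sd branch = 0.102·Sd^0.62·e^(0.033·RH+0.04·T) = 50.6 μm/a
  sum: 17.26 + 50.6 → r_corr = 67.86 μm/a
  mass loss = 67.86 μm/a × 7.85 g/cm³ = 532.7 g·m⁻²·a⁻¹
Ordering by g·m⁻²·a⁻¹: carbon steel (533) > copper (28.8) > zinc (23.4)

["carbon steel", "copper", "zinc"]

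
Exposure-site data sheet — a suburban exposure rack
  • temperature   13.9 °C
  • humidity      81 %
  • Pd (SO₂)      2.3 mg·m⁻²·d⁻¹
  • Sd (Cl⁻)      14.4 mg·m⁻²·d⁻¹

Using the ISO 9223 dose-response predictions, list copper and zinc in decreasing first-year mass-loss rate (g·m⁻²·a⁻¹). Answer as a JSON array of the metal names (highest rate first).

["copper", "zinc"]

copper: temperature factor f = -0.080·(3.9) = -0.3120
  sulphur-dioxide contribution → 0.5732 μm/a
  chloride contribution → 0.7686 μm/a
  ⇒ r_corr(copper) = 1.342 μm/a
  mass loss = 1.342 μm/a × 8.96 g/cm³ = 12.02 g·m⁻²·a⁻¹
zinc: f(T) = -0.071·(T−10) [T>10 °C] = -0.2769
  sulphur-dioxide contribution → 0.5857 μm/a
  chloride contribution → 0.4987 μm/a
  ⇒ r_corr(zinc) = 1.084 μm/a
  mass loss = 1.084 μm/a × 7.14 g/cm³ = 7.743 g·m⁻²·a⁻¹
Ordering by g·m⁻²·a⁻¹: copper (12) > zinc (7.74)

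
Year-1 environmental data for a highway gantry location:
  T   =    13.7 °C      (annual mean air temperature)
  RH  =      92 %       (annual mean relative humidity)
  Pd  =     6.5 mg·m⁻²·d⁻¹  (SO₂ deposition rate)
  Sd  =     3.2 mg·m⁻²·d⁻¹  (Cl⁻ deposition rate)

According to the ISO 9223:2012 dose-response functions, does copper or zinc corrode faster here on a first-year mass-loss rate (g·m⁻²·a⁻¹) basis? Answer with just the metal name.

copper

copper: T>10 °C ⇒ hinge -0.080·(13.7−10) = -0.2960
  SO₂ term: 0.0053·6.5^0.26·exp(0.059·92-0.2960) = 1.46
  Sd branch = 0.01025·Sd^0.27·e^(0.036·RH+0.049·T) = 0.7534 μm/a
  r_corr = 1.46 + 0.7534 = 2.214 μm/a
  mass loss = 2.214 μm/a × 8.96 g/cm³ = 19.83 g·m⁻²·a⁻¹
zinc: f(T) = -0.071·(T−10) [T>10 °C] = -0.2627
  Pd branch = 0.0129·Pd^0.44·e^(0.046·RH+f) = 1.556 μm/a
  Sd branch = 0.0175·Sd^0.57·e^(0.008·RH+0.085·T) = 0.2272 μm/a
  r_corr = 1.556 + 0.2272 = 1.784 μm/a
  mass loss = 1.784 μm/a × 7.14 g/cm³ = 12.73 g·m⁻²·a⁻¹
Ordering by g·m⁻²·a⁻¹: copper (19.8) > zinc (12.7)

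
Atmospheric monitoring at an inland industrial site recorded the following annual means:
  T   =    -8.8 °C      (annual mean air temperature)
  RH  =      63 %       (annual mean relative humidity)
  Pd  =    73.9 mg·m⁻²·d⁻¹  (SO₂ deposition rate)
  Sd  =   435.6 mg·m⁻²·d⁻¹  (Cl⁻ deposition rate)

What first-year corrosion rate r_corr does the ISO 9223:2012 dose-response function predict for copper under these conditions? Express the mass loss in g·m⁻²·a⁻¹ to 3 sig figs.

r_corr = 3.53 g·m⁻²·a⁻¹

copper: temperature factor f = +0.126·(-18.8) = -2.3688
  SO₂ term: 0.0053·73.9^0.26·exp(0.059·63-2.3688) = 0.06247
  Sd branch = 0.01025·Sd^0.27·e^(0.036·RH+0.049·T) = 0.3319 μm/a
  r_corr = 0.06247 + 0.3319 = 0.3944 μm/a
Convert to mass loss: 0.3944 μm/a × 8.96 g/cm³ = 3.533 g·m⁻²·a⁻¹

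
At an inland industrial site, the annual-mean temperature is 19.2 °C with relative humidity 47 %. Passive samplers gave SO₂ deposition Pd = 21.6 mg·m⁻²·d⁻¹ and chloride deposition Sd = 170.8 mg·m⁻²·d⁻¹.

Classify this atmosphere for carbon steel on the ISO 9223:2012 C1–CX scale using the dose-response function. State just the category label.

carbon steel: f(T) = -0.054·(T−10) [T>10 °C] = -0.4968
  sulphur-dioxide contribution → 13.63 μm/a
  chloride contribution → 25.11 μm/a
  total first-year rate 38.74 μm/a
38.7 μm/a falls in (25, 50] for carbon steel → category C3

C3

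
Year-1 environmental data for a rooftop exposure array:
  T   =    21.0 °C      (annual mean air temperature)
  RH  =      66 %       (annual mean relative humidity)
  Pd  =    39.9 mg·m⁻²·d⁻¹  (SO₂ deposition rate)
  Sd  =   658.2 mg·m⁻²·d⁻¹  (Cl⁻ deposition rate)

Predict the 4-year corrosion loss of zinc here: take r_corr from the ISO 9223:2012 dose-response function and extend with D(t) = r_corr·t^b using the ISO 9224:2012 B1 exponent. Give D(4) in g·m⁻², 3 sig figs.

D(4) = 171 g·m⁻²

zinc: temperature factor f = -0.071·(11.0) = -0.7810
  SO₂ term: 0.0129·39.9^0.44·exp(0.046·66-0.7810) = 0.6228
  Sd branch = 0.0175·Sd^0.57·e^(0.008·RH+0.085·T) = 7.145 μm/a
  r_corr = 0.6228 + 7.145 = 7.768 μm/a
ISO 9224: D(t) = r_corr · t^b with b = 0.813 (zinc, B1)
  D(4) = 7.768 × 4^0.813 = 7.768 × 3.087 = 23.98 μm
  Mass loss = 23.98 μm × 7.14 g/cm³ = 171.2 g·m⁻²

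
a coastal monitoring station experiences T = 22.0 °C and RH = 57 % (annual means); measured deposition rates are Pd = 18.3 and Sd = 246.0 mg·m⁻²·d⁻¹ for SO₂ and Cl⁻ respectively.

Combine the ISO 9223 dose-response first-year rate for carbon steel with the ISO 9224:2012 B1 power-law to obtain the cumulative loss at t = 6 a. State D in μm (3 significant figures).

carbon steel: temperature factor f = -0.054·(12.0) = -0.6480
  SO₂ term: 1.77·18.3^0.52·exp(0.02·57-0.6480) = 13.13
  Sd branch = 0.102·Sd^0.62·e^(0.033·RH+0.04·T) = 48.99 μm/a
  sum: 13.13 + 48.99 → r_corr = 62.11 μm/a
ISO 9224: D(t) = r_corr · t^b with b = 0.523 (carbon steel, B1)
  D(6) = 62.11 × 6^0.523 = 62.11 × 2.553 = 158.5 μm

D(6) = 159 μm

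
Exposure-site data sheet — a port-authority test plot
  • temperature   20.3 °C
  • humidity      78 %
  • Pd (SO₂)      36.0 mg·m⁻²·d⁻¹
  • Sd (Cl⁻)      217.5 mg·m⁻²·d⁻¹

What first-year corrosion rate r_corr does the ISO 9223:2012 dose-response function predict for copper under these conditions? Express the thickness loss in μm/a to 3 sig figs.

r_corr = 2.55 μm/a

copper: temperature factor f = -0.080·(10.3) = -0.8240
  SO₂ term: 0.0053·36.0^0.26·exp(0.059·78-0.8240) = 0.5884
  Cl⁻ term: 0.01025·217.5^0.27·exp(0.036·78+0.049·20.3) = 1.965
  r_corr = 0.5884 + 1.965 = 2.553 μm/a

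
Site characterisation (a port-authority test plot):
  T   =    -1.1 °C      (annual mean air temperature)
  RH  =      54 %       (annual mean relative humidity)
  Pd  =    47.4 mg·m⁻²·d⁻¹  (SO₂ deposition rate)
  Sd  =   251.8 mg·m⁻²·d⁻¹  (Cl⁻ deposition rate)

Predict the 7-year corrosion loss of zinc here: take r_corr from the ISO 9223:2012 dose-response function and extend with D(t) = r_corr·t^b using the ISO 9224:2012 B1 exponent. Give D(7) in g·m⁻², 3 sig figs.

zinc: temperature factor f = +0.038·(-11.1) = -0.4218
  sulphur-dioxide contribution → 0.554 μm/a
  chloride contribution → 0.5737 μm/a
  ⇒ r_corr(zinc) = 1.128 μm/a
Power-law: D(7) = r_corr · 7^0.813
  D(7) = 1.128 × 7^0.813 = 1.128 × 4.865 = 5.486 μm
  Mass loss = 5.486 μm × 7.14 g/cm³ = 39.17 g·m⁻²

D(7) = 39.2 g·m⁻²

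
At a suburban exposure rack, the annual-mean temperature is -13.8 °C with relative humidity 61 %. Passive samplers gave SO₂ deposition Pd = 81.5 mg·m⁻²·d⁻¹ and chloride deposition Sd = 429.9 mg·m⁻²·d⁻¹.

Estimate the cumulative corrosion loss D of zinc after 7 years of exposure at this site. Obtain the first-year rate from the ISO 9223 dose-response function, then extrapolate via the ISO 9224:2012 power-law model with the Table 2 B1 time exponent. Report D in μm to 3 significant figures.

D(7) = 4.27 μm

zinc: temperature factor f = +0.038·(-23.8) = -0.9044
  SO₂ term: 0.0129·81.5^0.44·exp(0.046·61-0.9044) = 0.5989
  Cl⁻ term: 0.0175·429.9^0.57·exp(0.008·61+0.085·-13.8) = 0.2796
  sum: 0.5989 + 0.2796 → r_corr = 0.8785 μm/a
Power-law: D(7) = r_corr · 7^0.813
  D(7) = 0.8785 × 7^0.813 = 0.8785 × 4.865 = 4.274 μm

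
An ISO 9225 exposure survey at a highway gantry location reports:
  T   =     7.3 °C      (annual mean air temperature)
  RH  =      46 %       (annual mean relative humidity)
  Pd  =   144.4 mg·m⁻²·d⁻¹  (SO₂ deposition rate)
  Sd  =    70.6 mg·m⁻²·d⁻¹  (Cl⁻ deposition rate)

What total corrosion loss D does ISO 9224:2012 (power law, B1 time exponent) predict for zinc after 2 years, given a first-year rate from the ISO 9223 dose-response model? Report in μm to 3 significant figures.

zinc: T≤10 °C ⇒ hinge +0.038·(7.3−10) = -0.1026
  SO₂ term: 0.0129·144.4^0.44·exp(0.046·46-0.1026) = 0.8614
  Cl⁻ term: 0.0175·70.6^0.57·exp(0.008·46+0.085·7.3) = 0.5323
  r_corr = 0.8614 + 0.5323 = 1.394 μm/a
Power-law: D(2) = r_corr · 2^0.813
  D(2) = 1.394 × 2^0.813 = 1.394 × 1.757 = 2.449 μm

D(2) = 2.45 μm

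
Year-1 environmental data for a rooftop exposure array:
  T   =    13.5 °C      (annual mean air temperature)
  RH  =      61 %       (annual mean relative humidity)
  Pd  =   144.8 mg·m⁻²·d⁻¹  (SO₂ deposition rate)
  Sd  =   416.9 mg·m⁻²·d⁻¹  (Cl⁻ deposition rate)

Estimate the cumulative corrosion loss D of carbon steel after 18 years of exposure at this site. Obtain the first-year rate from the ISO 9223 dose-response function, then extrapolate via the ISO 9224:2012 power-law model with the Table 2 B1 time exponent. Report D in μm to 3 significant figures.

D(18) = 549 μm

carbon steel: f(T) = -0.054·(T−10) [T>10 °C] = -0.1890
  sulphur-dioxide contribution → 65.97 μm/a
  chloride contribution → 55.18 μm/a
  total first-year rate 121.1 μm/a
Long-term exponent b (ISO 9224 Table 2, B1) = 0.523
  D(18) = 121.1 × 18^0.523 = 121.1 × 4.534 = 549.3 μm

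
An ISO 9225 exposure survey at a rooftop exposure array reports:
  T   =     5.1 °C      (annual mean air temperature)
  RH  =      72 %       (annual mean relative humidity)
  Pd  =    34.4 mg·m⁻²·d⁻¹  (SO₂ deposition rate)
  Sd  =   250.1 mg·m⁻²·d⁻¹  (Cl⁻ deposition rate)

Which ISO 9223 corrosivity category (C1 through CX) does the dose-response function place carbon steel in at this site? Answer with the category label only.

C4

carbon steel: T≤10 °C ⇒ hinge +0.150·(5.1−10) = -0.7350
  SO₂ term: 1.77·34.4^0.52·exp(0.02·72-0.7350) = 22.55
  Cl⁻ term: 0.102·250.1^0.62·exp(0.033·72+0.04·5.1) = 41.3
  r_corr = 22.55 + 41.3 = 63.85 μm/a
ISO 9223 Table 2 (carbon steel): 50 < 63.8 ≤ 80 μm/a ⇒ C4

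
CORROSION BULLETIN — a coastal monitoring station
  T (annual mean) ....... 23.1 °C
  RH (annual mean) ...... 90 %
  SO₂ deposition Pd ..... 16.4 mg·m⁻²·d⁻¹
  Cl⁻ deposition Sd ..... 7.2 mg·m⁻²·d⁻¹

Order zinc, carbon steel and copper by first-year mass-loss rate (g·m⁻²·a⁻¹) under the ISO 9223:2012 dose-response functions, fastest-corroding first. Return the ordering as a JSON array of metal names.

["carbon steel", "copper", "zinc"]

zinc: temperature factor f = -0.071·(13.1) = -0.9301
  Pd branch = 0.0129·Pd^0.44·e^(0.046·RH+f) = 1.094 μm/a
  Cl⁻ term: 0.0175·7.2^0.57·exp(0.008·90+0.085·23.1) = 0.7891
  r_corr = 1.094 + 0.7891 = 1.883 μm/a
  mass loss = 1.883 μm/a × 7.14 g/cm³ = 13.45 g·m⁻²·a⁻¹
carbon steel: f(T) = -0.054·(T−10) [T>10 °C] = -0.7074
  SO₂ term: 1.77·16.4^0.52·exp(0.02·90-0.7074) = 22.6
  Sd branch = 0.102·Sd^0.62·e^(0.033·RH+0.04·T) = 17.03 μm/a
  r_corr = 22.6 + 17.03 = 39.64 μm/a
  mass loss = 39.64 μm/a × 7.85 g/cm³ = 311.2 g·m⁻²·a⁻¹
copper: T>10 °C ⇒ hinge -0.080·(23.1−10) = -1.0480
  Pd branch = 0.0053·Pd^0.26·e^(0.059·RH+f) = 0.7782 μm/a
  Cl⁻ term: 0.01025·7.2^0.27·exp(0.036·90+0.049·23.1) = 1.383
  r_corr = 0.7782 + 1.383 = 2.161 μm/a
  mass loss = 2.161 μm/a × 8.96 g/cm³ = 19.37 g·m⁻²·a⁻¹
Ordering by g·m⁻²·a⁻¹: carbon steel (311) > copper (19.4) > zinc (13.4)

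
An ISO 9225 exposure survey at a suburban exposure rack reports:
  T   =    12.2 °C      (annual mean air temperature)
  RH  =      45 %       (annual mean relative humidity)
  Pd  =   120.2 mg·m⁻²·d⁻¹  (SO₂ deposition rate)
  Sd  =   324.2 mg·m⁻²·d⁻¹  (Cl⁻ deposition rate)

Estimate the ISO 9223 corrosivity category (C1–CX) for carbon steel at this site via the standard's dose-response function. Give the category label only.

carbon steel: f(T) = -0.054·(T−10) [T>10 °C] = -0.1188
  Pd branch = 1.77·Pd^0.52·e^(0.02·RH+f) = 46.64 μm/a
  Cl⁻ term: 0.102·324.2^0.62·exp(0.033·45+0.04·12.2) = 26.43
  sum: 46.64 + 26.43 → r_corr = 73.08 μm/a
73.1 μm/a falls in (50, 80] for carbon steel → category C4

C4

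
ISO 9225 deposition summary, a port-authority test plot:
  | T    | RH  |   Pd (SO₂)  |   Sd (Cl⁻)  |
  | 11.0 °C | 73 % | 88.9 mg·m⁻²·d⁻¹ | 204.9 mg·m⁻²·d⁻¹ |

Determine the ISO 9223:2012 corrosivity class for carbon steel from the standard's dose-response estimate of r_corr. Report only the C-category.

carbon steel: f(T) = -0.054·(T−10) [T>10 °C] = -0.0540
  sulphur-dioxide contribution → 74.48 μm/a
  chloride contribution → 47.76 μm/a
  ⇒ r_corr(carbon steel) = 122.2 μm/a
Category bounds: 80…200 μm/a bracket r_corr ⇒ C5

C5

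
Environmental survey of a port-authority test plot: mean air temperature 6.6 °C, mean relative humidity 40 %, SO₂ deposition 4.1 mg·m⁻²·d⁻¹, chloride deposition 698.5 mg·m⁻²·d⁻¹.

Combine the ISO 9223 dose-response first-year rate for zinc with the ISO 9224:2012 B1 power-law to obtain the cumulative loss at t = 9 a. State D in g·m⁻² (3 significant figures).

zinc: f(T) = +0.038·(T−10) [T≤10 °C] = -0.1292
  sulphur-dioxide contribution → 0.1328 μm/a
  chloride contribution → 1.765 μm/a
  ⇒ r_corr(zinc) = 1.898 μm/a
ISO 9224: D(t) = r_corr · t^b with b = 0.813 (zinc, B1)
  D(9) = 1.898 × 9^0.813 = 1.898 × 5.968 = 11.33 μm
  Mass loss = 11.33 μm × 7.14 g/cm³ = 80.88 g·m⁻²

D(9) = 80.9 g·m⁻²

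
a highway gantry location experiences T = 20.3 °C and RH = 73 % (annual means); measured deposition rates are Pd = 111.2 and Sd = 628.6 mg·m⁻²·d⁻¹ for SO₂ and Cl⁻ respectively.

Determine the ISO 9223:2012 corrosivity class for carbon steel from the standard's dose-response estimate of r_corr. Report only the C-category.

carbon steel: f(T) = -0.054·(T−10) [T>10 °C] = -0.5562
  SO₂ term: 1.77·111.2^0.52·exp(0.02·73-0.5562) = 50.64
  Cl⁻ term: 0.102·628.6^0.62·exp(0.033·73+0.04·20.3) = 138.8
  sum: 50.64 + 138.8 → r_corr = 189.5 μm/a
ISO 9223 Table 2 (carbon steel): 80 < 189 ≤ 200 μm/a ⇒ C5

C5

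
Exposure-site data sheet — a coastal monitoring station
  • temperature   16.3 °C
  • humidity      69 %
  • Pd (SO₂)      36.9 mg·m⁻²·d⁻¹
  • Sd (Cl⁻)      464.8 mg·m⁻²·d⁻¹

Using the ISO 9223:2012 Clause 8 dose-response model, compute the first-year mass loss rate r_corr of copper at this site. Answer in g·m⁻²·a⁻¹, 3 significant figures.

r_corr = 17.1 g·m⁻²·a⁻¹

copper: f(T) = -0.080·(T−10) [T>10 °C] = -0.5040
  SO₂ term: 0.0053·36.9^0.26·exp(0.059·69-0.5040) = 0.4795
  Sd branch = 0.01025·Sd^0.27·e^(0.036·RH+0.049·T) = 1.434 μm/a
  sum: 0.4795 + 1.434 → r_corr = 1.914 μm/a
Convert to mass loss: 1.914 μm/a × 8.96 g/cm³ = 17.15 g·m⁻²·a⁻¹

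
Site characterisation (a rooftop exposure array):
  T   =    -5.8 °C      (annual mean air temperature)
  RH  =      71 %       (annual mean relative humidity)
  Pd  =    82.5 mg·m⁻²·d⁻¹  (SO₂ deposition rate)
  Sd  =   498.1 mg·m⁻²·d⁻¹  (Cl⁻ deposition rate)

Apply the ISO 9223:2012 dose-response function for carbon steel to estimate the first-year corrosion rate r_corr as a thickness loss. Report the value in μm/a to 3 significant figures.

carbon steel: temperature factor f = +0.150·(-15.8) = -2.3700
  sulphur-dioxide contribution → 6.791 μm/a
  chloride contribution → 39.6 μm/a
  total first-year rate 46.39 μm/a

r_corr = 46.4 μm/a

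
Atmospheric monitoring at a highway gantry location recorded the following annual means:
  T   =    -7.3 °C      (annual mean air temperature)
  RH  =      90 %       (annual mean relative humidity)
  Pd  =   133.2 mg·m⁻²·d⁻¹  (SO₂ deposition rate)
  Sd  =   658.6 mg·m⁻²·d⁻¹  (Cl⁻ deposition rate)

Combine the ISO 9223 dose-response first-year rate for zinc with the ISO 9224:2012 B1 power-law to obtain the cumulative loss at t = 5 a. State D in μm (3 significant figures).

D(5) = 16.3 μm

zinc: f(T) = +0.038·(T−10) [T≤10 °C] = -0.6574
  sulphur-dioxide contribution → 3.613 μm/a
  chloride contribution → 0.7814 μm/a
  ⇒ r_corr(zinc) = 4.394 μm/a
Long-term exponent b (ISO 9224 Table 2, B1) = 0.813
  D(5) = 4.394 × 5^0.813 = 4.394 × 3.701 = 16.26 μm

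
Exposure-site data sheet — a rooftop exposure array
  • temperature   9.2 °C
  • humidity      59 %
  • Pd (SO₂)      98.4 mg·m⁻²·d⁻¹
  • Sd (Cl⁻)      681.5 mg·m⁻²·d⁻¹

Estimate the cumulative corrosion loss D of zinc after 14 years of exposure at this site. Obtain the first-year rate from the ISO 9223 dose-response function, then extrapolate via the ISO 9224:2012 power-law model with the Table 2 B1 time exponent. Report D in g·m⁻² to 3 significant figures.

zinc: temperature factor f = +0.038·(-0.8) = -0.0304
  Pd branch = 0.0129·Pd^0.44·e^(0.046·RH+f) = 1.422 μm/a
  Cl⁻ term: 0.0175·681.5^0.57·exp(0.008·59+0.085·9.2) = 2.528
  sum: 1.422 + 2.528 → r_corr = 3.95 μm/a
Long-term exponent b (ISO 9224 Table 2, B1) = 0.813
  D(14) = 3.95 × 14^0.813 = 3.95 × 8.547 = 33.76 μm
  Mass loss = 33.76 μm × 7.14 g/cm³ = 241 g·m⁻²

D(14) = 241 g·m⁻²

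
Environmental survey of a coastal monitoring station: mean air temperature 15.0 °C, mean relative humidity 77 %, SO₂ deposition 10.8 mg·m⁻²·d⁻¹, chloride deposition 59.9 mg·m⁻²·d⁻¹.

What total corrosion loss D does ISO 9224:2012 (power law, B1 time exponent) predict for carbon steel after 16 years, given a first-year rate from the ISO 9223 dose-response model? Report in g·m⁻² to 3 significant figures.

D(16) = 1.73e+03 g·m⁻²

carbon steel: T>10 °C ⇒ hinge -0.054·(15.0−10) = -0.2700
  sulphur-dioxide contribution → 21.72 μm/a
  chloride contribution → 29.83 μm/a
  ⇒ r_corr(carbon steel) = 51.56 μm/a
ISO 9224: D(t) = r_corr · t^b with b = 0.523 (carbon steel, B1)
  D(16) = 51.56 × 16^0.523 = 51.56 × 4.263 = 219.8 μm
  Mass loss = 219.8 μm × 7.85 g/cm³ = 1725 g·m⁻²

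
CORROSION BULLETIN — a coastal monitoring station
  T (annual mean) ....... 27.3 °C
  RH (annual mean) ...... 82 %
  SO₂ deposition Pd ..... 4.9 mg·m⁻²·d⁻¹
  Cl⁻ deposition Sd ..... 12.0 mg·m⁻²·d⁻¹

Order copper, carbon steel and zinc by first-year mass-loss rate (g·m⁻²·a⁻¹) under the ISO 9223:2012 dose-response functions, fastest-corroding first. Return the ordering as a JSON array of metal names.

["carbon steel", "copper", "zinc"]

copper: temperature factor f = -0.080·(17.3) = -1.3840
  sulphur-dioxide contribution → 0.2534 μm/a
  chloride contribution → 1.462 μm/a
  ⇒ r_corr(copper) = 1.716 μm/a
  mass loss = 1.716 μm/a × 8.96 g/cm³ = 15.37 g·m⁻²·a⁻¹
carbon steel: temperature factor f = -0.054·(17.3) = -0.9342
  sulphur-dioxide contribution → 8.192 μm/a
  chloride contribution → 21.24 μm/a
  ⇒ r_corr(carbon steel) = 29.43 μm/a
  mass loss = 29.43 μm/a × 7.85 g/cm³ = 231 g·m⁻²·a⁻¹
zinc: temperature factor f = -0.071·(17.3) = -1.2283
  sulphur-dioxide contribution → 0.3304 μm/a
  chloride contribution → 1.415 μm/a
  total first-year rate 1.746 μm/a
  mass loss = 1.746 μm/a × 7.14 g/cm³ = 12.46 g·m⁻²·a⁻¹
Ordering by g·m⁻²·a⁻¹: carbon steel (231) > copper (15.4) > zinc (12.5)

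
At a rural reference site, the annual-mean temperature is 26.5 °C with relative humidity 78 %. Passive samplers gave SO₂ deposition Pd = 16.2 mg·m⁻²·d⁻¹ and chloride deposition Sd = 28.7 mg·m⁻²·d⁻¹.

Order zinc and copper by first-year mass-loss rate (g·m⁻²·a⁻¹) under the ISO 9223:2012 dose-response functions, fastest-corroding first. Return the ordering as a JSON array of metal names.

["zinc", "copper"]

zinc: T>10 °C ⇒ hinge -0.071·(26.5−10) = -1.1715
  SO₂ term: 0.0129·16.2^0.44·exp(0.046·78-1.1715) = 0.4923
  Cl⁻ term: 0.0175·28.7^0.57·exp(0.008·78+0.085·26.5) = 2.105
  r_corr = 0.4923 + 2.105 = 2.597 μm/a
  mass loss = 2.597 μm/a × 7.14 g/cm³ = 18.55 g·m⁻²·a⁻¹
copper: T>10 °C ⇒ hinge -0.080·(26.5−10) = -1.3200
  SO₂ term: 0.0053·16.2^0.26·exp(0.059·78-1.3200) = 0.2911
  Cl⁻ term: 0.01025·28.7^0.27·exp(0.036·78+0.049·26.5) = 1.541
  r_corr = 0.2911 + 1.541 = 1.832 μm/a
  mass loss = 1.832 μm/a × 8.96 g/cm³ = 16.42 g·m⁻²·a⁻¹
Ordering by g·m⁻²·a⁻¹: zinc (18.5) > copper (16.4)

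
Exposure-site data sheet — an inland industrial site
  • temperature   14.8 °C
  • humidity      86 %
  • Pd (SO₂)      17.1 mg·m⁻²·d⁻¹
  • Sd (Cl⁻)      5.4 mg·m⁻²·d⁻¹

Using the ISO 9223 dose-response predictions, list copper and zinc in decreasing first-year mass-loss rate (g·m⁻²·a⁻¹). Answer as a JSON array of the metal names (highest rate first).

copper: f(T) = -0.080·(T−10) [T>10 °C] = -0.3840
  Pd branch = 0.0053·Pd^0.26·e^(0.059·RH+f) = 1.207 μm/a
  Cl⁻ term: 0.01025·5.4^0.27·exp(0.036·86+0.049·14.8) = 0.7379
  sum: 1.207 + 0.7379 → r_corr = 1.945 μm/a
  mass loss = 1.945 μm/a × 8.96 g/cm³ = 17.43 g·m⁻²·a⁻¹
zinc: T>10 °C ⇒ hinge -0.071·(14.8−10) = -0.3408
  Pd branch = 0.0129·Pd^0.44·e^(0.046·RH+f) = 1.672 μm/a
  Sd branch = 0.0175·Sd^0.57·e^(0.008·RH+0.085·T) = 0.3204 μm/a
  r_corr = 1.672 + 0.3204 = 1.992 μm/a
  mass loss = 1.992 μm/a × 7.14 g/cm³ = 14.22 g·m⁻²·a⁻¹
Ordering by g·m⁻²·a⁻¹: copper (17.4) > zinc (14.2)

["copper", "zinc"]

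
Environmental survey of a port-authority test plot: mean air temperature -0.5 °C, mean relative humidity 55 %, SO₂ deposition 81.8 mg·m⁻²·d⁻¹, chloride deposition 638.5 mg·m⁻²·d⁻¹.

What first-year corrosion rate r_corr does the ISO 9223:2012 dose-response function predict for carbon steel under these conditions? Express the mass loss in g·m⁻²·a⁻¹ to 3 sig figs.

carbon steel: f(T) = +0.150·(T−10) [T≤10 °C] = -1.5750
  SO₂ term: 1.77·81.8^0.52·exp(0.02·55-1.5750) = 10.87
  Sd branch = 0.102·Sd^0.62·e^(0.033·RH+0.04·T) = 33.68 μm/a
  r_corr = 10.87 + 33.68 = 44.55 μm/a
Convert to mass loss: 44.55 μm/a × 7.85 g/cm³ = 349.7 g·m⁻²·a⁻¹

r_corr = 350 g·m⁻²·a⁻¹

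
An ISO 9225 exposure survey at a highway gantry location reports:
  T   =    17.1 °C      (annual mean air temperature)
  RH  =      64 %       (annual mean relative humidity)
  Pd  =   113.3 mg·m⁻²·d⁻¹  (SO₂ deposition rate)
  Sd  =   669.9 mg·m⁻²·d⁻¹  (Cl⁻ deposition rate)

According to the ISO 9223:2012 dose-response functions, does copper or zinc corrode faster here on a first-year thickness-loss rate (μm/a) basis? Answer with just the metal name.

zinc

copper: temperature factor f = -0.080·(7.1) = -0.5680
  Pd branch = 0.0053·Pd^0.26·e^(0.059·RH+f) = 0.4483 μm/a
  Cl⁻ term: 0.01025·669.9^0.27·exp(0.036·64+0.049·17.1) = 1.375
  r_corr = 0.4483 + 1.375 = 1.823 μm/a
zinc: f(T) = -0.071·(T−10) [T>10 °C] = -0.5041
  Pd branch = 0.0129·Pd^0.44·e^(0.046·RH+f) = 1.186 μm/a
  Cl⁻ term: 0.0175·669.9^0.57·exp(0.008·64+0.085·17.1) = 5.099
  sum: 1.186 + 5.099 → r_corr = 6.285 μm/a
Ordering by μm/a: zinc (6.28) > copper (1.82)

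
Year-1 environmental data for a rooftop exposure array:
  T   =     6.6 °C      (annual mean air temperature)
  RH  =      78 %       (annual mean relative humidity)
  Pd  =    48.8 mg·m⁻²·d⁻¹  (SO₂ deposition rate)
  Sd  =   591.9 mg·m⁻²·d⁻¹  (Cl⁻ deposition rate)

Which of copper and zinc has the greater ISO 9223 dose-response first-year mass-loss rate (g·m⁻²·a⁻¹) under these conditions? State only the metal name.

zinc

copper: f(T) = +0.126·(T−10) [T≤10 °C] = -0.4284
  Pd branch = 0.0053·Pd^0.26·e^(0.059·RH+f) = 0.9459 μm/a
  Cl⁻ term: 0.01025·591.9^0.27·exp(0.036·78+0.049·6.6) = 1.316
  r_corr = 0.9459 + 1.316 = 2.262 μm/a
  mass loss = 2.262 μm/a × 8.96 g/cm³ = 20.26 g·m⁻²·a⁻¹
zinc: temperature factor f = +0.038·(-3.4) = -0.1292
  Pd branch = 0.0129·Pd^0.44·e^(0.046·RH+f) = 2.268 μm/a
  Sd branch = 0.0175·Sd^0.57·e^(0.008·RH+0.085·T) = 2.177 μm/a
  r_corr = 2.268 + 2.177 = 4.445 μm/a
  mass loss = 4.445 μm/a × 7.14 g/cm³ = 31.74 g·m⁻²·a⁻¹
Ordering by g·m⁻²·a⁻¹: zinc (31.7) > copper (20.3)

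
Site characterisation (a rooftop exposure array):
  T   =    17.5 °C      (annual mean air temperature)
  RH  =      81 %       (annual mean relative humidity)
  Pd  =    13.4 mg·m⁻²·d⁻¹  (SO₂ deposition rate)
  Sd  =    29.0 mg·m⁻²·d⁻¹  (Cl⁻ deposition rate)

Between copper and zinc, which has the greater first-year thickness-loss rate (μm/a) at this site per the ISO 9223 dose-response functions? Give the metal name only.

copper: f(T) = -0.080·(T−10) [T>10 °C] = -0.6000
  SO₂ term: 0.0053·13.4^0.26·exp(0.059·81-0.6000) = 0.6796
  Cl⁻ term: 0.01025·29.0^0.27·exp(0.036·81+0.049·17.5) = 1.108
  r_corr = 0.6796 + 1.108 = 1.787 μm/a
zinc: temperature factor f = -0.071·(7.5) = -0.5325
  Pd branch = 0.0129·Pd^0.44·e^(0.046·RH+f) = 0.985 μm/a
  Sd branch = 0.0175·Sd^0.57·e^(0.008·RH+0.085·T) = 1.009 μm/a
  sum: 0.985 + 1.009 → r_corr = 1.994 μm/a
Ordering by μm/a: zinc (1.99) > copper (1.79)

zinc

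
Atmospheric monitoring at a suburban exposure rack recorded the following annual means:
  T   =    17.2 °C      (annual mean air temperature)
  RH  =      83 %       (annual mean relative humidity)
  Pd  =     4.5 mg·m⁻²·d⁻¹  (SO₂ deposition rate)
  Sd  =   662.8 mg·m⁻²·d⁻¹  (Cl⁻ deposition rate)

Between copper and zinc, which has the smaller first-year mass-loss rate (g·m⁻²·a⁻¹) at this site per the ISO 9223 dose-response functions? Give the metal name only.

copper: temperature factor f = -0.080·(7.2) = -0.5760
  sulphur-dioxide contribution → 0.5898 μm/a
  chloride contribution → 2.73 μm/a
  ⇒ r_corr(copper) = 3.32 μm/a
  mass loss = 3.32 μm/a × 8.96 g/cm³ = 29.75 g·m⁻²·a⁻¹
zinc: temperature factor f = -0.071·(7.2) = -0.5112
  sulphur-dioxide contribution → 0.6825 μm/a
  chloride contribution → 5.95 μm/a
  total first-year rate 6.633 μm/a
  mass loss = 6.633 μm/a × 7.14 g/cm³ = 47.36 g·m⁻²·a⁻¹
Ordering by g·m⁻²·a⁻¹: zinc (47.4) > copper (29.7)

copper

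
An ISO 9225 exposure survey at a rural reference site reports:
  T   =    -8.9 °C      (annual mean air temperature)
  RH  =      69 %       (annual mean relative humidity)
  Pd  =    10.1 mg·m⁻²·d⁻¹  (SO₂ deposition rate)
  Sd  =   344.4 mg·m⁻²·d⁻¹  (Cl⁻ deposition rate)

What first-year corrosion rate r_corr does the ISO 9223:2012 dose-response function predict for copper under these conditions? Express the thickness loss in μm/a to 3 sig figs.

r_corr = 0.437 μm/a

copper: f(T) = +0.126·(T−10) [T≤10 °C] = -2.3814
  Pd branch = 0.0053·Pd^0.26·e^(0.059·RH+f) = 0.05238 μm/a
  Cl⁻ term: 0.01025·344.4^0.27·exp(0.036·69+0.049·-8.9) = 0.3847
  r_corr = 0.05238 + 0.3847 = 0.4371 μm/a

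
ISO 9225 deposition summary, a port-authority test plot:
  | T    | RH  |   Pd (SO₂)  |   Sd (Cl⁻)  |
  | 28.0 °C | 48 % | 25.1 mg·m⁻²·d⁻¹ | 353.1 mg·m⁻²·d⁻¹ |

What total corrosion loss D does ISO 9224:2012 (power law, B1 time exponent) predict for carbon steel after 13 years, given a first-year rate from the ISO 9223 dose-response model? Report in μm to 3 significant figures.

D(13) = 257 μm

carbon steel: T>10 °C ⇒ hinge -0.054·(28.0−10) = -0.9720
  sulphur-dioxide contribution → 9.345 μm/a
  chloride contribution → 57.89 μm/a
  total first-year rate 67.24 μm/a
ISO 9224: D(t) = r_corr · t^b with b = 0.523 (carbon steel, B1)
  D(13) = 67.24 × 13^0.523 = 67.24 × 3.825 = 257.2 μm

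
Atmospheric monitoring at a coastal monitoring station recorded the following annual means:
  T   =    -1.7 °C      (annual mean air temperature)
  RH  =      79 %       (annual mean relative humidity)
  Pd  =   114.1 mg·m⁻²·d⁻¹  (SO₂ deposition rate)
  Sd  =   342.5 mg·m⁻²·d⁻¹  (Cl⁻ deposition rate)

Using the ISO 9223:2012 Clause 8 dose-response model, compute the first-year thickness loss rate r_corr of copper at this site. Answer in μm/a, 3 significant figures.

copper: f(T) = +0.126·(T−10) [T≤10 °C] = -1.4742
  sulphur-dioxide contribution → 0.4397 μm/a
  chloride contribution → 0.7835 μm/a
  total first-year rate 1.223 μm/a

r_corr = 1.22 μm/a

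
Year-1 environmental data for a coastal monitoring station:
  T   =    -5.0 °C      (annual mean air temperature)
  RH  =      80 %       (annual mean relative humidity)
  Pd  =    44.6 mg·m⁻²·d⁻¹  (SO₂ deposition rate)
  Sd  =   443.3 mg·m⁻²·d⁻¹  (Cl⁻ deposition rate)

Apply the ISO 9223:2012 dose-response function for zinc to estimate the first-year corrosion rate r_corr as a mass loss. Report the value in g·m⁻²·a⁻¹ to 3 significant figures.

zinc: temperature factor f = +0.038·(-15.0) = -0.5700
  Pd branch = 0.0129·Pd^0.44·e^(0.046·RH+f) = 1.538 μm/a
  Sd branch = 0.0175·Sd^0.57·e^(0.008·RH+0.085·T) = 0.6999 μm/a
  sum: 1.538 + 0.6999 → r_corr = 2.238 μm/a
Convert to mass loss: 2.238 μm/a × 7.14 g/cm³ = 15.98 g·m⁻²·a⁻¹

r_corr = 16.0 g·m⁻²·a⁻¹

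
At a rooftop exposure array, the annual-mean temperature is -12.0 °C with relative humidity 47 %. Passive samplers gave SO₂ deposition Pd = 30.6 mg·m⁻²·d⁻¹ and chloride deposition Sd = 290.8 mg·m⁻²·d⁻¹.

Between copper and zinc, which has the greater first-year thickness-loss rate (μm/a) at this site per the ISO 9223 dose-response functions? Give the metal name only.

copper: T≤10 °C ⇒ hinge +0.126·(-12.0−10) = -2.7720
  SO₂ term: 0.0053·30.6^0.26·exp(0.059·47-2.7720) = 0.01291
  Cl⁻ term: 0.01025·290.8^0.27·exp(0.036·47+0.049·-12.0) = 0.143
  sum: 0.01291 + 0.143 → r_corr = 0.1559 μm/a
zinc: T≤10 °C ⇒ hinge +0.038·(-12.0−10) = -0.8360
  Pd branch = 0.0129·Pd^0.44·e^(0.046·RH+f) = 0.2189 μm/a
  Cl⁻ term: 0.0175·290.8^0.57·exp(0.008·47+0.085·-12.0) = 0.2331
  r_corr = 0.2189 + 0.2331 = 0.452 μm/a
Ordering by μm/a: zinc (0.452) > copper (0.156)

zinc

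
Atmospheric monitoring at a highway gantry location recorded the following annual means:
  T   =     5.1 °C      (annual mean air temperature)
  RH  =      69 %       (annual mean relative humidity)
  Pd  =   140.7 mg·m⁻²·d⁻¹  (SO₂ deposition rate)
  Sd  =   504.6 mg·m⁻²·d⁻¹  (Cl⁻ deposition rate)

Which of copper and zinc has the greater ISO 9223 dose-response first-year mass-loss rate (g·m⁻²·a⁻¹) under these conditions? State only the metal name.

copper: temperature factor f = +0.126·(-4.9) = -0.6174
  Pd branch = 0.0053·Pd^0.26·e^(0.059·RH+f) = 0.6063 μm/a
  Sd branch = 0.01025·Sd^0.27·e^(0.036·RH+0.049·T) = 0.8469 μm/a
  sum: 0.6063 + 0.8469 → r_corr = 1.453 μm/a
  mass loss = 1.453 μm/a × 8.96 g/cm³ = 13.02 g·m⁻²·a⁻¹
zinc: f(T) = +0.038·(T−10) [T≤10 °C] = -0.1862
  Pd branch = 0.0129·Pd^0.44·e^(0.046·RH+f) = 2.256 μm/a
  Cl⁻ term: 0.0175·504.6^0.57·exp(0.008·69+0.085·5.1) = 1.628
  sum: 2.256 + 1.628 → r_corr = 3.885 μm/a
  mass loss = 3.885 μm/a × 7.14 g/cm³ = 27.74 g·m⁻²·a⁻¹
Ordering by g·m⁻²·a⁻¹: zinc (27.7) > copper (13)

zinc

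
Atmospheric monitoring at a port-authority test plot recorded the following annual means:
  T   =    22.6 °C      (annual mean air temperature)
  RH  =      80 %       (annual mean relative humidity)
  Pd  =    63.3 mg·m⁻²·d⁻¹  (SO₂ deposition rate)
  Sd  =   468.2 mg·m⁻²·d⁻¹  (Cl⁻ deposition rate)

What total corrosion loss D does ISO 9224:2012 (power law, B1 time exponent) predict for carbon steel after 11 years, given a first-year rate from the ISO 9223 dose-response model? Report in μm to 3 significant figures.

D(11) = 694 μm

carbon steel: temperature factor f = -0.054·(12.6) = -0.6804
  Pd branch = 1.77·Pd^0.52·e^(0.02·RH+f) = 38.38 μm/a
  Cl⁻ term: 0.102·468.2^0.62·exp(0.033·80+0.04·22.6) = 159.7
  sum: 38.38 + 159.7 → r_corr = 198.1 μm/a
Long-term exponent b (ISO 9224 Table 2, B1) = 0.523
  D(11) = 198.1 × 11^0.523 = 198.1 × 3.505 = 694.3 μm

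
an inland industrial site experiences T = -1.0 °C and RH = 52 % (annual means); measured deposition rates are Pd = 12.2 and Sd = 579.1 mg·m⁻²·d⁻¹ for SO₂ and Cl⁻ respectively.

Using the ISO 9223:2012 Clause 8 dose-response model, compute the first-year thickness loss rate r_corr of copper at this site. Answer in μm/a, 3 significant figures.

r_corr = 0.408 μm/a

copper: f(T) = +0.126·(T−10) [T≤10 °C] = -1.3860
  sulphur-dioxide contribution → 0.0546 μm/a
  chloride contribution → 0.3535 μm/a
  total first-year rate 0.4081 μm/a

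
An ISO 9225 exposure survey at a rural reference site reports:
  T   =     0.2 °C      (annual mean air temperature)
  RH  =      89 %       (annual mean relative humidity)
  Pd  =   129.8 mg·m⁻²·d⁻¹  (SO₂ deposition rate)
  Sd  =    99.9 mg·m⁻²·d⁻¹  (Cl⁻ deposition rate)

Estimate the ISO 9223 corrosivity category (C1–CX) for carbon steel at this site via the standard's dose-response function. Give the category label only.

carbon steel: f(T) = +0.150·(T−10) [T≤10 °C] = -1.4700
  Pd branch = 1.77·Pd^0.52·e^(0.02·RH+f) = 30.3 μm/a
  Sd branch = 0.102·Sd^0.62·e^(0.033·RH+0.04·T) = 33.68 μm/a
  r_corr = 30.3 + 33.68 = 63.98 μm/a
Category bounds: 50…80 μm/a bracket r_corr ⇒ C4

C4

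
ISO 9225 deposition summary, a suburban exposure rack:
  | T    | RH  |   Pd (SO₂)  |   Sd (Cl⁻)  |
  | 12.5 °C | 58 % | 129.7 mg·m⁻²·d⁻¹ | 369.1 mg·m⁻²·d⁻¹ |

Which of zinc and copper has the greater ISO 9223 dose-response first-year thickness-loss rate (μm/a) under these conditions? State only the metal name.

zinc

zinc: T>10 °C ⇒ hinge -0.071·(12.5−10) = -0.1775
  sulphur-dioxide contribution → 1.324 μm/a
  chloride contribution → 2.34 μm/a
  total first-year rate 3.664 μm/a
copper: temperature factor f = -0.080·(2.5) = -0.2000
  sulphur-dioxide contribution → 0.4709 μm/a
  chloride contribution → 0.7528 μm/a
  total first-year rate 1.224 μm/a
Ordering by μm/a: zinc (3.66) > copper (1.22)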